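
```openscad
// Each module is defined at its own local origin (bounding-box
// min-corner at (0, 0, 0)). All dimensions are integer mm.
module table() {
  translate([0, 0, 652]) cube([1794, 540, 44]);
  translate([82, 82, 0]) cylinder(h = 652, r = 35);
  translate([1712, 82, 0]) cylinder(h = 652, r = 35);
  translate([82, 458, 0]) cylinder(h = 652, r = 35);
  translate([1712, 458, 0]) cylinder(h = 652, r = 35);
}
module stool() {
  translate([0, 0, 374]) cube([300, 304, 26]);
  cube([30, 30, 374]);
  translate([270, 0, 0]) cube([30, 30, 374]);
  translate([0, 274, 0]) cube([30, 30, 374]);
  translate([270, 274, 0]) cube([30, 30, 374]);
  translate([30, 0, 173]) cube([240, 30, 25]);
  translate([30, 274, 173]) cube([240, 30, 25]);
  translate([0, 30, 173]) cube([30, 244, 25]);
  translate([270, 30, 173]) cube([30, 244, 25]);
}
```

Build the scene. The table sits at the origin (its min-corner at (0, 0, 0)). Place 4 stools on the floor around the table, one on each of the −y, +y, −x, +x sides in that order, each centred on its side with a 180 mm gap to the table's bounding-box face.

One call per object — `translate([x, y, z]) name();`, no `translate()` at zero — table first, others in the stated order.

table();
translate([747, -484, 0]) stool();
translate([747, 720, 0]) stool();
translate([-480, 118, 0]) stool();
translate([1974, 118, 0]) stool();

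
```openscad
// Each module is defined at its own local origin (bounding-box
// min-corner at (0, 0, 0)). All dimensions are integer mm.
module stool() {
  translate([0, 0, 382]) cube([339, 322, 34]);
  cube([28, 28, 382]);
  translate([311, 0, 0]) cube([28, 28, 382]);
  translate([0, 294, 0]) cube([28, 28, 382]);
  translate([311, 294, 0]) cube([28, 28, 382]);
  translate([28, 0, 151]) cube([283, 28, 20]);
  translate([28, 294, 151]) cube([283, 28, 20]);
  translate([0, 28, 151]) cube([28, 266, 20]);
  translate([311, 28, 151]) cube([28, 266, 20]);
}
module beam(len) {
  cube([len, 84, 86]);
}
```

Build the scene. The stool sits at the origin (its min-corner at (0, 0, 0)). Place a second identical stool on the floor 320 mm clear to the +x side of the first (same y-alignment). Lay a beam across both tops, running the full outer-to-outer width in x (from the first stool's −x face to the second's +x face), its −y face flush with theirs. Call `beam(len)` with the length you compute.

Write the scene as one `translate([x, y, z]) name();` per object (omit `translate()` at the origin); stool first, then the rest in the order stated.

stool();
translate([659, 0, 0]) stool();
translate([0, 0, 416]) beam(998);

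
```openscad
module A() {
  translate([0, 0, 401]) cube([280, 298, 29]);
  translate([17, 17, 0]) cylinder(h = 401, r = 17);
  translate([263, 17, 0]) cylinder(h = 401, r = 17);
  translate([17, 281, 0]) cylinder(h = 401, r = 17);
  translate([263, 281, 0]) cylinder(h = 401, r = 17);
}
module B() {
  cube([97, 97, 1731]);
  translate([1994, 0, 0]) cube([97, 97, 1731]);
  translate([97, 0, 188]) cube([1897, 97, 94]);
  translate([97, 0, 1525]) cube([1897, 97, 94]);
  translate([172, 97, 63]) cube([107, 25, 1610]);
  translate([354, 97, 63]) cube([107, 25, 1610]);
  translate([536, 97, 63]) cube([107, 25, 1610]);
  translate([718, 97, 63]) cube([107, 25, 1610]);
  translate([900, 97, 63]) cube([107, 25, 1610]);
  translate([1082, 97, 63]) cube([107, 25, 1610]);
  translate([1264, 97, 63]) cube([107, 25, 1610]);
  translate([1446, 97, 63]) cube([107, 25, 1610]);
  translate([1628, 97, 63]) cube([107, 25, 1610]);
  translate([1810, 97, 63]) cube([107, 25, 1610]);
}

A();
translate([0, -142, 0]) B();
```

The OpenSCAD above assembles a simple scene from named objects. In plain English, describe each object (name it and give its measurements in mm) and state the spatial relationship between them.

A is a simple wooden stool: a rectangular seat 280 mm (x) by 298 mm (y), 29 mm thick, top face at z = 430 mm, on four round legs, each 34 mm in diameter. The legs rest on z = 0, each leg's axis is inset half a diameter from the nearest pair of seat edges (so the leg's bounding box is flush with the corner).

B is a fence section. Two 97×97 mm posts, 1731 mm tall, stand on the floor with a clear span of 1897 mm between their inner faces. Two horizontal rails of 97×94 mm section span the gap between the posts with their undersides at z = 188 mm and z = 1525 mm, flush with the posts' −y face. 10 pickets, each 107 mm wide, 25 mm thick and 1610 mm tall, are fixed to the +y face of the rails with their bottoms at z = 63 mm, evenly spaced across the span with equal gaps (rounded down to the nearest mm) at the −x end and between each pair — any rounding remainder accumulates at the +x end.

The fence section is on the floor beside the stool on its −y side.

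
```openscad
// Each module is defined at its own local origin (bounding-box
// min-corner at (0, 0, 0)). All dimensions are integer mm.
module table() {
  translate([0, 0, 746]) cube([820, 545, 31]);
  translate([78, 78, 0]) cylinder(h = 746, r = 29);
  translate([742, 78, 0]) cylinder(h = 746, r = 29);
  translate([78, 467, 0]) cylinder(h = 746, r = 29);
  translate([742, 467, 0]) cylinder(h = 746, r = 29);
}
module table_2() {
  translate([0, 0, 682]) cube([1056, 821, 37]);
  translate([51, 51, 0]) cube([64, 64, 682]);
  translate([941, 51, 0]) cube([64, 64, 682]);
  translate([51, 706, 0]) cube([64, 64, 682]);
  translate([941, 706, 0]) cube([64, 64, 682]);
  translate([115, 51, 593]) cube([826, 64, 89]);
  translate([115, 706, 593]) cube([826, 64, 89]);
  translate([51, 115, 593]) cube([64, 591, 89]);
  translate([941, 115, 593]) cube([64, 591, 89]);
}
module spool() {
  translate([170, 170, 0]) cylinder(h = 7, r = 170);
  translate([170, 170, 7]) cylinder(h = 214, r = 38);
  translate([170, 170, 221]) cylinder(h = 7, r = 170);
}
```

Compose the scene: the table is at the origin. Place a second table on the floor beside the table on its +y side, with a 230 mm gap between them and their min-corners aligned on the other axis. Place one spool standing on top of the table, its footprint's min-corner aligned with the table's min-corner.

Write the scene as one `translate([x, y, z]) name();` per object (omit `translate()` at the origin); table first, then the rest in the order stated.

table();
translate([0, 775, 0]) table_2();
translate([0, 0, 777]) spool();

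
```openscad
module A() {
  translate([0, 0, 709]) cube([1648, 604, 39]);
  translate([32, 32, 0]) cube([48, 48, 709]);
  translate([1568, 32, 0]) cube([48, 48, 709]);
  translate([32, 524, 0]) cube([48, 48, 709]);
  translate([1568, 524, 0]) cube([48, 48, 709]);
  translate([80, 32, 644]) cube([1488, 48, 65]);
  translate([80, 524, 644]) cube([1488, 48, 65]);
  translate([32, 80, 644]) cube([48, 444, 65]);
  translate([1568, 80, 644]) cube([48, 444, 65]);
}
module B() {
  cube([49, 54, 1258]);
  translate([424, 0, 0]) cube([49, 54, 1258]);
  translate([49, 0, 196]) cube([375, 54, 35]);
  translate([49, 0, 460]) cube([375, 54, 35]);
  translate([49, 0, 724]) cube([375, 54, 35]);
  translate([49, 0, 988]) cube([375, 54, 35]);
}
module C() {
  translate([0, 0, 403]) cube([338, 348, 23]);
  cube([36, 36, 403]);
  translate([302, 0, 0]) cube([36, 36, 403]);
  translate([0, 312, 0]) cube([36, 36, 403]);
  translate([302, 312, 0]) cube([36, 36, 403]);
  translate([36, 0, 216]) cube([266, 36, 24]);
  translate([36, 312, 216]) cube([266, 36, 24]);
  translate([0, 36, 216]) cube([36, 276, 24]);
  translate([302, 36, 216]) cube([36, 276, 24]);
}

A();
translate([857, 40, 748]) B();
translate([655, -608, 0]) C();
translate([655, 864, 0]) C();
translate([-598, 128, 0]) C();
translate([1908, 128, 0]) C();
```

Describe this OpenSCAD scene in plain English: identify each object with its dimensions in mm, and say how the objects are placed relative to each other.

A is a rectangular dining table. The top is 1648×604×39 mm with its upper surface at z = 748 mm. It stands on four 48×48 mm square legs, each inset 32 mm from the nearest pair of top edges, running from the floor to the underside of the top. Four apron rails, 48 mm thick and 65 mm tall, run between adjacent legs with their top edges flush with the underside of the top and their outer faces flush with the legs' outer faces.

B is a straight ladder. Two 49×54 mm vertical rails, 1258 mm tall, stand 473 mm apart (outside-to-outside) with their front faces coplanar on the −y side. 4 rungs, each 54 mm deep and 35 mm tall, span between the inner faces of the rails, front faces flush with the rails. The lowest rung's underside is at z = 196 mm and rungs are spaced 264 mm apart (underside to underside).

C is a simple wooden stool: a rectangular seat 338 mm (x) by 348 mm (y), 23 mm thick, top face at z = 426 mm, on four square legs, each 36×36 mm in cross-section. The legs rest on z = 0, each flush with a corner of the seat. Four stretchers, 36 mm wide and 24 mm tall, connect adjacent legs with their undersides at z = 216 mm, each running between the inner faces of the legs it joins and aligned with the legs' outer faces on the other axis.

The ladder is on top of the table. Four stools sit around the table at the −y, +y, −x, +x sides.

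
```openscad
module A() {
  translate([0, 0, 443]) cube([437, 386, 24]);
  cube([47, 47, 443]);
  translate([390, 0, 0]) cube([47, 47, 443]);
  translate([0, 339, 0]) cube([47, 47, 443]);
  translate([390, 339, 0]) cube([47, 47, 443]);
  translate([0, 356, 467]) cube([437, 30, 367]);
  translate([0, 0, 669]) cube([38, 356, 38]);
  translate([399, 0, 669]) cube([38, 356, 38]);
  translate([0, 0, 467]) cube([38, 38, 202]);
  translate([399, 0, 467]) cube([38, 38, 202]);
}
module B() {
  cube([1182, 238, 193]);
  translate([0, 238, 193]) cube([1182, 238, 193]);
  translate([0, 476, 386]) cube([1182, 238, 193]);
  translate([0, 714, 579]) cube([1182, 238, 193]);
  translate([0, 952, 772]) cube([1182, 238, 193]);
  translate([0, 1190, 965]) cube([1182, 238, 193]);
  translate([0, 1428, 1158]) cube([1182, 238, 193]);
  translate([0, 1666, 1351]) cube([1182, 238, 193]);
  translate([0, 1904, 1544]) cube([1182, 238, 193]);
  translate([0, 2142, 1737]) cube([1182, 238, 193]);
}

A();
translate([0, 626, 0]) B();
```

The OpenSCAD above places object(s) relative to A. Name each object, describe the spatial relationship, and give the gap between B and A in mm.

The staircase's nearest face is 240 mm from the chair's +y face.

A is a chair. B is a staircase. The staircase is on the floor beside the chair on its +y side. The gap between the staircase and the chair is 240 mm.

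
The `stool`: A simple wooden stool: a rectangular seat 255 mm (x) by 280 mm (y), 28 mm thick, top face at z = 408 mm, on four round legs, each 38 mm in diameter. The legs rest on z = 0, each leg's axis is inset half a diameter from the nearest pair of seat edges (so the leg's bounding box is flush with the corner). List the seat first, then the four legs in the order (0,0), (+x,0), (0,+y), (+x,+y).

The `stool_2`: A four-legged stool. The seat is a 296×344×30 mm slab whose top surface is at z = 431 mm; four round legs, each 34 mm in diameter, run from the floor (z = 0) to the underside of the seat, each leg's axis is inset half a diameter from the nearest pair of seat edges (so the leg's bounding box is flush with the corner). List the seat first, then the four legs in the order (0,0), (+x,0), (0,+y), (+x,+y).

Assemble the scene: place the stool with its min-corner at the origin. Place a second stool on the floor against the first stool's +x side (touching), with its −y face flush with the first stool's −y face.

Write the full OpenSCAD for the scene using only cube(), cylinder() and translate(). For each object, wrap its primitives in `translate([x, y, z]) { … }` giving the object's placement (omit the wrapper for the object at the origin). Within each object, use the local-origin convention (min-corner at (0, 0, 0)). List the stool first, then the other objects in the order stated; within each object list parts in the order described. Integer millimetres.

translate([0, 0, 380]) cube([255, 280, 28]);
translate([19, 19, 0]) cylinder(h = 380, r = 19);
translate([236, 19, 0]) cylinder(h = 380, r = 19);
translate([19, 261, 0]) cylinder(h = 380, r = 19);
translate([236, 261, 0]) cylinder(h = 380, r = 19);
translate([255, 0, 0]) {
  translate([0, 0, 401]) cube([296, 344, 30]);
  translate([17, 17, 0]) cylinder(h = 401, r = 17);
  translate([279, 17, 0]) cylinder(h = 401, r = 17);
  translate([17, 327, 0]) cylinder(h = 401, r = 17);
  translate([279, 327, 0]) cylinder(h = 401, r = 17);
}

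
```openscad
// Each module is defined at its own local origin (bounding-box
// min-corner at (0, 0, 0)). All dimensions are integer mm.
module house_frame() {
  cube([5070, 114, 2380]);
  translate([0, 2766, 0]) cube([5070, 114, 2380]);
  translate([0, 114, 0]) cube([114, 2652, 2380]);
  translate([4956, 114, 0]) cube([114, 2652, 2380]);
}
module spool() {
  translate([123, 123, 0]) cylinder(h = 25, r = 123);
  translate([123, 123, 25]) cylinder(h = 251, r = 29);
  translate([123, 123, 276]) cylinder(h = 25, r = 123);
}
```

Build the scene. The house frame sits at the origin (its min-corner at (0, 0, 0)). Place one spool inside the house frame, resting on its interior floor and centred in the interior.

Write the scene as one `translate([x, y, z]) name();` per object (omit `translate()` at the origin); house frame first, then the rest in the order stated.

house_frame();
translate([2412, 1317, 0]) spool();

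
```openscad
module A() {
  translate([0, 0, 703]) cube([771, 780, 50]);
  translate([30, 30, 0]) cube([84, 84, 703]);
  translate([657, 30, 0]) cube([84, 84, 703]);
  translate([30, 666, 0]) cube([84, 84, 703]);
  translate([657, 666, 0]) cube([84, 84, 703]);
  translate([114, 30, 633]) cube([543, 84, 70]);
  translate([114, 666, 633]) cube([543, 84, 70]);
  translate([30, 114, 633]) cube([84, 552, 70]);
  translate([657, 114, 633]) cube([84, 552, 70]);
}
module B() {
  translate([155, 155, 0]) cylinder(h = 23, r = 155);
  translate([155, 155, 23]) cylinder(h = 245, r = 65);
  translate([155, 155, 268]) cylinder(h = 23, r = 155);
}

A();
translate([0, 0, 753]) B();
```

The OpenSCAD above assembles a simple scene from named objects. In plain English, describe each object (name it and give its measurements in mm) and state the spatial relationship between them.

A is a rectangular dining table. The top is 771×780×50 mm with its upper surface at z = 753 mm. It stands on four 84×84 mm square legs, each inset 30 mm from the nearest pair of top edges, running from the floor to the underside of the top. Four apron rails, 84 mm thick and 70 mm tall, run between adjacent legs with their top edges flush with the underside of the top and their outer faces flush with the legs' outer faces.

B is a spool: two coaxial disc flanges of radius 155 mm and thickness 23 mm, joined by a core cylinder of radius 65 mm and height 245 mm. The lower flange rests on z = 0 and the three cylinders share a vertical axis.

The spool is on top of the table.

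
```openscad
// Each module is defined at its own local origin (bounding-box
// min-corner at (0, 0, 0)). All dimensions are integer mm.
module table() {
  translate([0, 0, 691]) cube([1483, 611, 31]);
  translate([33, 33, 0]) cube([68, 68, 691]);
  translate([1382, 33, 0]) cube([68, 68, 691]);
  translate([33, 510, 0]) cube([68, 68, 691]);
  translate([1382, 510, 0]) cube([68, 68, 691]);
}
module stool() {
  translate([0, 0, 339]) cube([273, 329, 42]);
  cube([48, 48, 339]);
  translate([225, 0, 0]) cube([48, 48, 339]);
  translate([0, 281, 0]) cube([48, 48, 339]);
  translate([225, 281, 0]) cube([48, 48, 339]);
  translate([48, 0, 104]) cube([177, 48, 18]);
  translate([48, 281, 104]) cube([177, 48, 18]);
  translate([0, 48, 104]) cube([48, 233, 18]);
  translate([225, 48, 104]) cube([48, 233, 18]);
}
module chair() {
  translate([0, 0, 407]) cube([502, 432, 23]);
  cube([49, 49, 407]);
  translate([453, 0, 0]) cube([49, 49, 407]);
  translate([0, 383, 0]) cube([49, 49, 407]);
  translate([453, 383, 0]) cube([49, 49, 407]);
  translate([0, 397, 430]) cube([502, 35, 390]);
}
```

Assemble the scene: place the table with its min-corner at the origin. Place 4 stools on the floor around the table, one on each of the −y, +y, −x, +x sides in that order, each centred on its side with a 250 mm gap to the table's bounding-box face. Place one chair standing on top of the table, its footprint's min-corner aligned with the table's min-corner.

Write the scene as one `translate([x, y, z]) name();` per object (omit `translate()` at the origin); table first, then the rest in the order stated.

table();
translate([605, -579, 0]) stool();
translate([605, 861, 0]) stool();
translate([-523, 141, 0]) stool();
translate([1733, 141, 0]) stool();
translate([0, 0, 722]) chair();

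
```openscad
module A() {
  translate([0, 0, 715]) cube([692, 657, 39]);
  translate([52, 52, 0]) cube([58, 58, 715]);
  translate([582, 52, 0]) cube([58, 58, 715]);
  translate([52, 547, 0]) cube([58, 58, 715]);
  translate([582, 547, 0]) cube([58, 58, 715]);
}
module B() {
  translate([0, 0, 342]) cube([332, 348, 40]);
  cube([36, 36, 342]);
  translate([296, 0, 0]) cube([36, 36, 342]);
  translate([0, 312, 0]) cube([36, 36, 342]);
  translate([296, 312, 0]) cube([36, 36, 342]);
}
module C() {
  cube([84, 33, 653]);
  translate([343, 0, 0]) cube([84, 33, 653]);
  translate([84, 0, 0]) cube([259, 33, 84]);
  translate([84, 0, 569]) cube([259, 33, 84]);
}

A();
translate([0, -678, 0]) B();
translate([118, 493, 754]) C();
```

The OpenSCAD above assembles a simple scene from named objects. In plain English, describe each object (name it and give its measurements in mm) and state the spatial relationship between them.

A is a table: top 692 mm (x) × 657 mm (y), 39 mm thick, upper face at z = 754 mm, on four 58×58 mm square legs, each inset 52 mm from the nearest pair of top edges, running from z = 0 to the bottom of the top.

B is a simple wooden stool: a rectangular seat 332 mm (x) by 348 mm (y), 40 mm thick, top face at z = 382 mm, on four square legs, each 36×36 mm in cross-section. The legs rest on z = 0, each flush with a corner of the seat.

C is a rectangular picture frame lying in the x–z plane (depth along y). The opening is 259 mm wide (x) by 485 mm tall (z), surrounded by a border 84 mm wide on all four sides. The frame is 33 mm deep and is made of two full-height vertical stiles with two horizontal rails fitted between them.

The stool is on the floor beside the table on its −y side. The picture frame is on top of the table.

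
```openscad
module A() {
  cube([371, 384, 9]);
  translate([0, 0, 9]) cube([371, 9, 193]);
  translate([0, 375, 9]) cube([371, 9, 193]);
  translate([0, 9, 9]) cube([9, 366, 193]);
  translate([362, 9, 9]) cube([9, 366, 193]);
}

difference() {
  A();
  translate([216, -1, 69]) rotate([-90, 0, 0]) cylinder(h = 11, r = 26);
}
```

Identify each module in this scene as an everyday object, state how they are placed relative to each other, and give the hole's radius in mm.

The subtracted cylinder has r = 26 mm.

A is an open box. The open box has a circular hole through its front wall. The hole's radius is 26 mm.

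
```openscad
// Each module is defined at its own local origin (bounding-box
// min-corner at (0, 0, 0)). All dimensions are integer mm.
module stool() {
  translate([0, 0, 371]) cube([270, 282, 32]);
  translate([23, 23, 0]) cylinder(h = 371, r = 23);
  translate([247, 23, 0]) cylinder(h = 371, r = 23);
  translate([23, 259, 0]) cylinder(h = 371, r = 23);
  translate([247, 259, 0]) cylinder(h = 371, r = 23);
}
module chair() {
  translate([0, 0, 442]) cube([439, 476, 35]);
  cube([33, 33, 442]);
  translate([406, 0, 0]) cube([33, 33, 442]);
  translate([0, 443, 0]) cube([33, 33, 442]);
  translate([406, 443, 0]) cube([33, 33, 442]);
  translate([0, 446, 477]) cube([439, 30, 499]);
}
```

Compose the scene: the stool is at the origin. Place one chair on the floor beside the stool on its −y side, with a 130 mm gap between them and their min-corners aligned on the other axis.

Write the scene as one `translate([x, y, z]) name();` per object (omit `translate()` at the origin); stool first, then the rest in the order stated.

stool();
translate([0, -606, 0]) chair();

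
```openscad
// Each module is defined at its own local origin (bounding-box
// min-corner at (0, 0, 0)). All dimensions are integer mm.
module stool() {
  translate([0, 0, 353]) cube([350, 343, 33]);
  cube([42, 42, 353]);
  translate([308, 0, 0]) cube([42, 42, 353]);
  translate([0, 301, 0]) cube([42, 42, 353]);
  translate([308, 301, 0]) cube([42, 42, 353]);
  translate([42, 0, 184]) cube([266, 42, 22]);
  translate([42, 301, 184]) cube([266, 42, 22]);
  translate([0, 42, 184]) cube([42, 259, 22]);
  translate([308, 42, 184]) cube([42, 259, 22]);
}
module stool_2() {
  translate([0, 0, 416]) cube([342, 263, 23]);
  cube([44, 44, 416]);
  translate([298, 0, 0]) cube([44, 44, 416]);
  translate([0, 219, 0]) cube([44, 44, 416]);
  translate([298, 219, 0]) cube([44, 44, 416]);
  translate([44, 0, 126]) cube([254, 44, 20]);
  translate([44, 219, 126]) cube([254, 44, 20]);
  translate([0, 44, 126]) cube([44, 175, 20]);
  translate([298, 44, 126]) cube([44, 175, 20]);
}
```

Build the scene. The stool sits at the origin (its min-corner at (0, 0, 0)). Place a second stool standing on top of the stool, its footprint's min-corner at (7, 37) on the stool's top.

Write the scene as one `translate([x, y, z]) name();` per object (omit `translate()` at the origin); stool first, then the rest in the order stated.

stool();
translate([7, 37, 386]) stool_2();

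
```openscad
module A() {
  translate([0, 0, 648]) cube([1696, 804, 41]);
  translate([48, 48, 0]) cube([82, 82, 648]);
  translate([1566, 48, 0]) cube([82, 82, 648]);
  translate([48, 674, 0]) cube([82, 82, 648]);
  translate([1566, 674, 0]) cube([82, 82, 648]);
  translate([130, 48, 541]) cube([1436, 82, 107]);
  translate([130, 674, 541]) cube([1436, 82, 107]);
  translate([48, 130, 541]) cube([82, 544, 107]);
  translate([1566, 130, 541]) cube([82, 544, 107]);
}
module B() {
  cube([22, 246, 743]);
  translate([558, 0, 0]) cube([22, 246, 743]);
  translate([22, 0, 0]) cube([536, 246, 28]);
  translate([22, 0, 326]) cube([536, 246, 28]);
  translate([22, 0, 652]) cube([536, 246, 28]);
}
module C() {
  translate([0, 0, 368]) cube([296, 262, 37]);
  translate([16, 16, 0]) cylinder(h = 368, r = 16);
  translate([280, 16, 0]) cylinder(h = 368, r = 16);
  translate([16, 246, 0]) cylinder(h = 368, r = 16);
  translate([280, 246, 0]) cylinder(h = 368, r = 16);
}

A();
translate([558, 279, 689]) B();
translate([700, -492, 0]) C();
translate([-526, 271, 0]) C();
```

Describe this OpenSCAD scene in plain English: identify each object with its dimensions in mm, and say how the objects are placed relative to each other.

A is a table: top 1696 mm (x) × 804 mm (y), 41 mm thick, upper face at z = 689 mm, on four 82×82 mm square legs, each inset 48 mm from the nearest pair of top edges, running from z = 0 to the bottom of the top. Four apron rails, 82 mm thick and 107 mm tall, run between adjacent legs with their top edges flush with the underside of the top and their outer faces flush with the legs' outer faces.

B is a bookshelf 580 mm wide overall, 246 mm deep and 743 mm tall. The two sides are 22 mm thick vertical panels. 3 horizontal shelves of 28 mm thickness span between the inner faces of the sides; the lowest shelf sits on the floor and shelves are stacked with a clear vertical gap of 298 mm between each pair.

C is a four-legged stool. The seat is 296×262 mm, 37 mm thick, top at z = 405 mm. It stands on four round legs, each 32 mm in diameter, from z = 0 to the seat underside, each leg's axis is inset half a diameter from the nearest pair of seat edges (so the leg's bounding box is flush with the corner).

The bookshelf is on top of the table, centred. Two stools sit around the table at the −y, −x sides.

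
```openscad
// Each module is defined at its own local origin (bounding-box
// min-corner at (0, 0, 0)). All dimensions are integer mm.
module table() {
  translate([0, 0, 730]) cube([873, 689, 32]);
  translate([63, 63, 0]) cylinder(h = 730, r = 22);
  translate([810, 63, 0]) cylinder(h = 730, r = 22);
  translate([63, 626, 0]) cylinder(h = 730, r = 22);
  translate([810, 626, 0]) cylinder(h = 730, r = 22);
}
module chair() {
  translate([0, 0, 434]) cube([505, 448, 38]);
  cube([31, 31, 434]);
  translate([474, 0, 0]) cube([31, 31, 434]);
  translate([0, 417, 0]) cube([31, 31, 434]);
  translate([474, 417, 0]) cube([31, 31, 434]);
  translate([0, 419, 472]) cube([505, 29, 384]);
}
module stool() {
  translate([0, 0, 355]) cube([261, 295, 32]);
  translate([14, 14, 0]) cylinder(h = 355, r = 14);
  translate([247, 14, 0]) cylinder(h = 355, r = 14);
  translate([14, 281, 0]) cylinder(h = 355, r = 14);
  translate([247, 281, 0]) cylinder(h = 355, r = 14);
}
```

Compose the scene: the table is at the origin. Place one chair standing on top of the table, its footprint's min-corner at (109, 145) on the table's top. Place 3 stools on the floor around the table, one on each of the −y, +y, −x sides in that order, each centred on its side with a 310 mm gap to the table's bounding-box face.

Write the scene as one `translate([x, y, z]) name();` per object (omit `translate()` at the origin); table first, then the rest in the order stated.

table();
translate([109, 145, 762]) chair();
translate([306, -605, 0]) stool();
translate([306, 999, 0]) stool();
translate([-571, 197, 0]) stool();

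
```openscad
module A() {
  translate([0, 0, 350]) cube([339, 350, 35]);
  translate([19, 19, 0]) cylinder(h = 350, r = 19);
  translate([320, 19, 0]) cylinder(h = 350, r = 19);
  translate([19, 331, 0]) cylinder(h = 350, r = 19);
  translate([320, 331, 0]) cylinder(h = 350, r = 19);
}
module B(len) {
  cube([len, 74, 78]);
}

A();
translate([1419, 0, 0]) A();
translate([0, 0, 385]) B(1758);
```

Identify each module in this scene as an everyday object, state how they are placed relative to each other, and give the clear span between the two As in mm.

A is a stool. B is a beam. A beam spans the tops of two stools. The clear span between the two stools is 1080 mm.

Second stool starts at x = 1419; first ends at x = 339; clear span = 1419 − 339 = 1080 mm.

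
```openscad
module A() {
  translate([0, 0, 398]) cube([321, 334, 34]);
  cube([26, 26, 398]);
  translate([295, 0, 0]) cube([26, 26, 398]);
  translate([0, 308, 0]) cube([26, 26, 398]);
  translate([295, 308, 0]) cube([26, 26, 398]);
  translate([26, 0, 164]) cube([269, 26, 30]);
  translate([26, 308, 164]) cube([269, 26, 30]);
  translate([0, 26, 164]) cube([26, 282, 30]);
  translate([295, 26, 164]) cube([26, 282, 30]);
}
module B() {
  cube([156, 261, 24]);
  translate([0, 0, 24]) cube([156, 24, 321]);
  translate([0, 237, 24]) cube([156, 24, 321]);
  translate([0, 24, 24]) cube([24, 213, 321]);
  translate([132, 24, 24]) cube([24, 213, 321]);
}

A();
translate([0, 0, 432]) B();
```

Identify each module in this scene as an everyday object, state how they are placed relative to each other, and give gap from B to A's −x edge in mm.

The open box's min-x is at 0; the stool's min-x is 0; gap = 0 mm.

A is a stool. B is an open box. The open box is on top of the stool. The gap from the open box to the stool's −x edge is 0 mm.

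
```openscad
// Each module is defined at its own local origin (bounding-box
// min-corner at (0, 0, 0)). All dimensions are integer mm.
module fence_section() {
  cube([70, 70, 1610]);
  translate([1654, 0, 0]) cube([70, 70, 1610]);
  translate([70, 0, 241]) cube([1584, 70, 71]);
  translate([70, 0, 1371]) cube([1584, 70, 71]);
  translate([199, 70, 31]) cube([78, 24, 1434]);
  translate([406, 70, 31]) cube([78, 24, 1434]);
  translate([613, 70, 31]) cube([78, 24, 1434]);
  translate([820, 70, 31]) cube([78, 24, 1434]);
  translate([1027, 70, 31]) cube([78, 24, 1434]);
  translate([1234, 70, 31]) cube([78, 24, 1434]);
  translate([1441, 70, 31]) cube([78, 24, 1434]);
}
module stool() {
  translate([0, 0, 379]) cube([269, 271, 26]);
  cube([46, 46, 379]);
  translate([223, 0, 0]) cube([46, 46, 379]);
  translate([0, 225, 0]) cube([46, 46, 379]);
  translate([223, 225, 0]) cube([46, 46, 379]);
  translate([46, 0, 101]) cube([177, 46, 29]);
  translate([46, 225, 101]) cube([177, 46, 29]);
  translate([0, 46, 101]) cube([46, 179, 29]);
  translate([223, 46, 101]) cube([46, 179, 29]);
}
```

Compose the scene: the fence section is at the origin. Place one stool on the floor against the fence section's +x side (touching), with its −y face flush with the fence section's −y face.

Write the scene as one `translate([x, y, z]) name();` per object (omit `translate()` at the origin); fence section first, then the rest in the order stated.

fence_section();
translate([1724, 0, 0]) stool();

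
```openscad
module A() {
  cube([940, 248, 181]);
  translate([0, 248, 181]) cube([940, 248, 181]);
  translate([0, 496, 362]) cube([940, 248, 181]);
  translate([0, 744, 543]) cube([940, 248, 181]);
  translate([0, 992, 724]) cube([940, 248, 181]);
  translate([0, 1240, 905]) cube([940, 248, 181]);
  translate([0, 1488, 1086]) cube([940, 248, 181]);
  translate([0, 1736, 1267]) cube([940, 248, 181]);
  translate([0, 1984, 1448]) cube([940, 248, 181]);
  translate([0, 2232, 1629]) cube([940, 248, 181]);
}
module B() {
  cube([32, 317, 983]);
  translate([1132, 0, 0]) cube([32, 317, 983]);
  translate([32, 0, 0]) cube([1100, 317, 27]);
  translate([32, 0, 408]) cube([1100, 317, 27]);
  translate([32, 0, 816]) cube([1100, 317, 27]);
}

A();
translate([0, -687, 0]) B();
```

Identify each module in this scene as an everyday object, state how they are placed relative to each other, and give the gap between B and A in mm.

A is a staircase. B is a bookshelf. The bookshelf is on the floor beside the staircase on its −y side. The gap between the bookshelf and the staircase is 370 mm.

The bookshelf's nearest face is 370 mm from the staircase's −y face.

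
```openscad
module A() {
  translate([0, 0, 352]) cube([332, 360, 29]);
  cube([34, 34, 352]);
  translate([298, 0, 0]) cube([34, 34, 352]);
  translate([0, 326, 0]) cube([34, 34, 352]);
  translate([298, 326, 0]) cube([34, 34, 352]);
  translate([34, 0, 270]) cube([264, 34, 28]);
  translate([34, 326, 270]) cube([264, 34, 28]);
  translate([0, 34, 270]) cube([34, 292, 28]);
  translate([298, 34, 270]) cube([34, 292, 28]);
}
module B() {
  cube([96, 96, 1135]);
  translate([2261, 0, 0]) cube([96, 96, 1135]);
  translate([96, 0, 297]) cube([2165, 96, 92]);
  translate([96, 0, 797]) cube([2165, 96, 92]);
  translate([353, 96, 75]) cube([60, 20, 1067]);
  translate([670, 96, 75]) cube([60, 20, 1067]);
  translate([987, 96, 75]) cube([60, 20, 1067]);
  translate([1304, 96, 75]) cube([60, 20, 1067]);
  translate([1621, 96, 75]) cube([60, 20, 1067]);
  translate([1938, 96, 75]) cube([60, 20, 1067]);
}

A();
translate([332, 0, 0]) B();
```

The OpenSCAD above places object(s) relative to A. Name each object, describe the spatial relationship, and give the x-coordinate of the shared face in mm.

A is a stool. B is a fence section. The fence section is against the stool's +x side, with their −y faces flush. The x-coordinate of the shared face is 332 mm.

The stool's +x face and the fence section's −x face are both at x = 332 mm.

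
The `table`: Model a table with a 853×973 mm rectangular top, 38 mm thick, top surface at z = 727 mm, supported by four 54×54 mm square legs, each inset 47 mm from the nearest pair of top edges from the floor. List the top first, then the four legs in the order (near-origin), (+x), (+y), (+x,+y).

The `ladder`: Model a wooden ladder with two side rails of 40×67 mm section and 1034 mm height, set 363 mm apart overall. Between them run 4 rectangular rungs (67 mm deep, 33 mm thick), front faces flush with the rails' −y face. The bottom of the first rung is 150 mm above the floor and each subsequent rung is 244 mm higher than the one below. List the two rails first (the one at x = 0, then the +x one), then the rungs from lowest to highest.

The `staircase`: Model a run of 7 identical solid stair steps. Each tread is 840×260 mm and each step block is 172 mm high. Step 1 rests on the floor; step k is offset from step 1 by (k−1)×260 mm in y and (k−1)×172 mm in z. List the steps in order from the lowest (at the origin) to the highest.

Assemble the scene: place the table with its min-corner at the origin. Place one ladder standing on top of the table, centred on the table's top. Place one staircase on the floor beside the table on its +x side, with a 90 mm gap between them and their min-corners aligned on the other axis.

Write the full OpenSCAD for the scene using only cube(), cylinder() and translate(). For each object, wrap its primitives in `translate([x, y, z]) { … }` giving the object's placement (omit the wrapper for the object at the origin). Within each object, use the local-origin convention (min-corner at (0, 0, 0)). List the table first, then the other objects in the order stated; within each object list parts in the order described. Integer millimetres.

translate([0, 0, 689]) cube([853, 973, 38]);
translate([47, 47, 0]) cube([54, 54, 689]);
translate([752, 47, 0]) cube([54, 54, 689]);
translate([47, 872, 0]) cube([54, 54, 689]);
translate([752, 872, 0]) cube([54, 54, 689]);
translate([245, 453, 727]) {
  cube([40, 67, 1034]);
  translate([323, 0, 0]) cube([40, 67, 1034]);
  translate([40, 0, 150]) cube([283, 67, 33]);
  translate([40, 0, 394]) cube([283, 67, 33]);
  translate([40, 0, 638]) cube([283, 67, 33]);
  translate([40, 0, 882]) cube([283, 67, 33]);
}
translate([943, 0, 0]) {
  cube([840, 260, 172]);
  translate([0, 260, 172]) cube([840, 260, 172]);
  translate([0, 520, 344]) cube([840, 260, 172]);
  translate([0, 780, 516]) cube([840, 260, 172]);
  translate([0, 1040, 688]) cube([840, 260, 172]);
  translate([0, 1300, 860]) cube([840, 260, 172]);
  translate([0, 1560, 1032]) cube([840, 260, 172]);
}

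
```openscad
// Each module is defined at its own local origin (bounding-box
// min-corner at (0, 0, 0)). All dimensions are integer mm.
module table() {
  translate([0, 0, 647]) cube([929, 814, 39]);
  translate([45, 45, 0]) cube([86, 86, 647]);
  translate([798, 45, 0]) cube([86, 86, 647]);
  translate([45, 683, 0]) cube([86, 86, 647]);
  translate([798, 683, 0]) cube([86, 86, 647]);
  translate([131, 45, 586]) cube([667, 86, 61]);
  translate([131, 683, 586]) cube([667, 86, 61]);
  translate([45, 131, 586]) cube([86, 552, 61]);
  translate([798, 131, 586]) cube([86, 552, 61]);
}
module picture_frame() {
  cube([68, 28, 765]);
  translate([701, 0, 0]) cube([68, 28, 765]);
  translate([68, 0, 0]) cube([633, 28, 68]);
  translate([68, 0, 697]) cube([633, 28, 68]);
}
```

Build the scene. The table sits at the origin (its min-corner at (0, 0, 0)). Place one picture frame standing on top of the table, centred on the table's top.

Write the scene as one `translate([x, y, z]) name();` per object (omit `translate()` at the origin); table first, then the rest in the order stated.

table();
translate([80, 393, 686]) picture_frame();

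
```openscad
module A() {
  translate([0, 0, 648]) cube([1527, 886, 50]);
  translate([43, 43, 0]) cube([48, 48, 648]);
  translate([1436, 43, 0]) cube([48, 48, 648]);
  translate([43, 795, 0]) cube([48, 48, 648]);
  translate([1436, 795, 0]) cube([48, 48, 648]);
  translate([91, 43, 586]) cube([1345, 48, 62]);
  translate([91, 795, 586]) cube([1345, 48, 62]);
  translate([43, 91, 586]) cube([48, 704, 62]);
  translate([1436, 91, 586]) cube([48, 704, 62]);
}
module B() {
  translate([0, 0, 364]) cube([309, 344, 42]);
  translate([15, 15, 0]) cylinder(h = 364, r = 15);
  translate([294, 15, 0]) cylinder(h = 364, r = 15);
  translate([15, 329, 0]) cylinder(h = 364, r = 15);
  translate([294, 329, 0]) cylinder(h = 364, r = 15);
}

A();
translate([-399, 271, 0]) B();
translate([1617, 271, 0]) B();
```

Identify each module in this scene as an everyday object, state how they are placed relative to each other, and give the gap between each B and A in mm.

Each stool's nearest face is 90 mm from the table's bounding box.

A is a table. B is a stool. Two stools sit around the table at the −x, +x sides. The gap between each stool and the table is 90 mm.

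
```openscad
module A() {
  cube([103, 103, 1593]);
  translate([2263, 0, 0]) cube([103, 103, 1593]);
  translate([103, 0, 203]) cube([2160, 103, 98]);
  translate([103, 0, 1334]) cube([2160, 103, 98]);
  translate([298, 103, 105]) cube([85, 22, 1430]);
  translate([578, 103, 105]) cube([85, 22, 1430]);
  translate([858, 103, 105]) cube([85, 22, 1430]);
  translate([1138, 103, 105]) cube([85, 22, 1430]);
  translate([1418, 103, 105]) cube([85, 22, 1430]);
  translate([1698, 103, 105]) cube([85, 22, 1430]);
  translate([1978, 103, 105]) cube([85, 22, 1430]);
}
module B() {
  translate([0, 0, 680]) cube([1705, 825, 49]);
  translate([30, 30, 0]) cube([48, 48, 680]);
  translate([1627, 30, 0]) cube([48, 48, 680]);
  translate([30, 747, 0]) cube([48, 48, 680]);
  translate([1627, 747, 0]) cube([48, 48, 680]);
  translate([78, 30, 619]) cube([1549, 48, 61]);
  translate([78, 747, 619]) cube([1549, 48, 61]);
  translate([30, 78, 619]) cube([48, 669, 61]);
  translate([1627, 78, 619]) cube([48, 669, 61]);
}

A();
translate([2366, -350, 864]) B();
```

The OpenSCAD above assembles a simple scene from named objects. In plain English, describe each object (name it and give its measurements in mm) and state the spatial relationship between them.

A is a fence section. Two 103×103 mm posts, 1593 mm tall, stand on the floor with a clear span of 2160 mm between their inner faces. Two horizontal rails of 103×98 mm section span the gap between the posts with their undersides at z = 203 mm and z = 1334 mm, flush with the posts' −y face. 7 pickets, each 85 mm wide, 22 mm thick and 1430 mm tall, are fixed to the +y face of the rails with their bottoms at z = 105 mm, evenly spaced across the span with equal gaps (rounded down to the nearest mm) at the −x end and between each pair — any rounding remainder accumulates at the +x end.

B is a table: top 1705 mm (x) × 825 mm (y), 49 mm thick, upper face at z = 729 mm, on four 48×48 mm square legs, each inset 30 mm from the nearest pair of top edges, running from z = 0 to the bottom of the top. Four apron rails, 48 mm thick and 61 mm tall, run between adjacent legs with their top edges flush with the underside of the top and their outer faces flush with the legs' outer faces.

The table is beside the fence section with their tops flush at z = 1593.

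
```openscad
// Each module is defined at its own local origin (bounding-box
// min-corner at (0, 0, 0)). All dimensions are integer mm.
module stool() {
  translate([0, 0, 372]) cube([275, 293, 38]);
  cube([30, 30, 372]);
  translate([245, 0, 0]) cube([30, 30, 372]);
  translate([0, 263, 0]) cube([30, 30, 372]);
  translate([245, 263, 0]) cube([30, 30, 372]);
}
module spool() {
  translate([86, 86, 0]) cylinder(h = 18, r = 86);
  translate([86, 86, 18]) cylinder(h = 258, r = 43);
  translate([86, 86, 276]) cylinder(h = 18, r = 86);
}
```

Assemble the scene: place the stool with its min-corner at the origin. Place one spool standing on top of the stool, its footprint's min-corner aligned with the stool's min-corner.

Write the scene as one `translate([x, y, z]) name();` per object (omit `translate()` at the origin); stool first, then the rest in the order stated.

stool();
translate([0, 0, 410]) spool();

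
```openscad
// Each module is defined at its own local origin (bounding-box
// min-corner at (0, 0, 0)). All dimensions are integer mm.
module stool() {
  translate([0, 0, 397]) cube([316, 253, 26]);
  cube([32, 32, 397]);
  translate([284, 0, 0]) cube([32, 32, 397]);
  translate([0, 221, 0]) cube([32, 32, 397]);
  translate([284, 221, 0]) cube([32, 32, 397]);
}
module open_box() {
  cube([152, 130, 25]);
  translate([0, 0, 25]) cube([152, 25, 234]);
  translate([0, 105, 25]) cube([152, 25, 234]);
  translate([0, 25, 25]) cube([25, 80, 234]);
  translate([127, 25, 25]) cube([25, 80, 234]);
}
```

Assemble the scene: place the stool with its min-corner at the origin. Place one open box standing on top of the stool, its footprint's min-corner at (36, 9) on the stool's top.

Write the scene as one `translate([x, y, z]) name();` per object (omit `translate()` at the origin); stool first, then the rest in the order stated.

stool();
translate([36, 9, 423]) open_box();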